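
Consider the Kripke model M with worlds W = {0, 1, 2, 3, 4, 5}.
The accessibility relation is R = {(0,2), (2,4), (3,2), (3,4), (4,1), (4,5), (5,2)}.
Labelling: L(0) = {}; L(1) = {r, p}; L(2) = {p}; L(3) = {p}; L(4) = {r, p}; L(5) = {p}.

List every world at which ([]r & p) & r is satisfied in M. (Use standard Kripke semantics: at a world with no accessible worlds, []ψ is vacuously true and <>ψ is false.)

1

Let φ = ([]r & p) & r. Evaluate φ at each world:
  0 (successors {2}): φ is false.
  1 (successors ∅): φ is true.
  2 (successors {4}): φ is false.
  3 (successors {2, 4}): φ is false.
  4 (successors {1, 5}): φ is false.
  5 (successors {2}): φ is false.
For instance, at 3:
  At 3: []r & p is false, r is false, so ([]r & p) & r is false.
    At 3: []r is false, p is true, so []r & p is false.
      At 3: []r requires r at every successor {2, 4}.
        r fails at 2, so []r is false at 3.
Satisfying worlds: {1}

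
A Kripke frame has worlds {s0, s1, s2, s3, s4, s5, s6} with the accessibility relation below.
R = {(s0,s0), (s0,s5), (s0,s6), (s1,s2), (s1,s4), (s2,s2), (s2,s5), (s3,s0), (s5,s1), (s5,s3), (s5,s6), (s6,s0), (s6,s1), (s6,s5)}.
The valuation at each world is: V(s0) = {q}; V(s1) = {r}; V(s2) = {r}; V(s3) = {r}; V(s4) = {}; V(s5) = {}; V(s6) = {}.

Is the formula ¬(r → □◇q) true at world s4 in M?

No

Recall that □ψ holds at a world iff ψ holds at every accessible world, and ◇ψ holds iff ψ holds at some accessible world.
At s4: r → □◇q is true, so ¬(r → □◇q) is false.
  At s4: r is false, □◇q is true, so r → □◇q is true.
    At s4: no accessible worlds, so □◇q holds vacuously.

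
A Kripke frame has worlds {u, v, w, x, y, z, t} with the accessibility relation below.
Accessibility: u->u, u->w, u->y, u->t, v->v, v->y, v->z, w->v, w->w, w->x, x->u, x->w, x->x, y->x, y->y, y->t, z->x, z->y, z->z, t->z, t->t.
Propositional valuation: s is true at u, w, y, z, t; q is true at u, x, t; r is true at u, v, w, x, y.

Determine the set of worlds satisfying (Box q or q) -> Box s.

Let φ = (Box q or q) -> Box s. Evaluate φ at each world:
  u (successors {u, w, y, t}): φ is true.
  v (successors {v, y, z}): φ is true.
  w (successors {v, w, x}): φ is true.
  x (successors {u, w, x}): φ is false.
  y (successors {x, y, t}): φ is true.
  z (successors {x, y, z}): φ is true.
  t (successors {z, t}): φ is true.
For instance, at x:
  At x: Box q or q is true, Box s is false, so (Box q or q) -> Box s is false.
    At x: Box q is false, q is true, so Box q or q is true.
      At x: Box q requires q at every successor {u, w, x}.
        q fails at w, so Box q is false at x.
    At x: Box s requires s at every successor {u, w, x}.
      s fails at x, so Box s is false at x.
Satisfying worlds: {u, v, w, y, z, t}

u, v, w, y, z, t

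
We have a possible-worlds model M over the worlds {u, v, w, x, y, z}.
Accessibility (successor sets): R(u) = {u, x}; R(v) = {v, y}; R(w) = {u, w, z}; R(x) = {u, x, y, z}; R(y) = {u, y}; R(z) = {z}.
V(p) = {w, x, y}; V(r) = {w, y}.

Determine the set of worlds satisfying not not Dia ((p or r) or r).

u, v, w, x, y

Recall that Dia ψ holds at a world iff ψ holds at some accessible world.
Let φ = not not Dia ((p or r) or r). Evaluate φ at each world:
  u (successors {u, x}): φ is true.
  v (successors {v, y}): φ is true.
  w (successors {u, w, z}): φ is true.
  x (successors {u, x, y, z}): φ is true.
  y (successors {u, y}): φ is true.
  z (successors {z}): φ is false.
For instance, at z:
  At z: not Dia ((p or r) or r) is true, so not not Dia ((p or r) or r) is false.
    At z: Dia ((p or r) or r) is false, so not Dia ((p or r) or r) is true.
      At z: Dia ((p or r) or r) requires (p or r) or r at some successor in {z}.
        At z: (p or r) or r is false.
      So Dia ((p or r) or r) is false at z.
Satisfying worlds: {u, v, w, x, y}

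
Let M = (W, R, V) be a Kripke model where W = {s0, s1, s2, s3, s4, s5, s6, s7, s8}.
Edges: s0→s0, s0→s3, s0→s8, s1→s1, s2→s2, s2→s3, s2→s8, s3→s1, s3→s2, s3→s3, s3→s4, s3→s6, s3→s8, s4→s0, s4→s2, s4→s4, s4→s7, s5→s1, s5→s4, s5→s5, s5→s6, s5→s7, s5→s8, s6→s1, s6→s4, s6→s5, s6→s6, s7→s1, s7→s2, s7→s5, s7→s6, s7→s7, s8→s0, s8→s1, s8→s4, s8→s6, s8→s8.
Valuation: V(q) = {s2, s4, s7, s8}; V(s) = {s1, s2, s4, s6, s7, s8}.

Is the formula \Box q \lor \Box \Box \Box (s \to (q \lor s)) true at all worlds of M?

Yes

Recall that \Box ψ holds at a world iff ψ holds at every accessible world, and \Diamond ψ holds iff ψ holds at some accessible world.
Let φ = \Box q \lor \Box \Box \Box (s \to (q \lor s)). Evaluate φ at each world:
  s0 (successors {s0, s3, s8}): φ is true.
  s1 (successors {s1}): φ is true.
  s2 (successors {s2, s3, s8}): φ is true.
  s3 (successors {s1, s2, s3, s4, s6, s8}): φ is true.
  s4 (successors {s0, s2, s4, s7}): φ is true.
  s5 (successors {s1, s4, s5, s6, s7, s8}): φ is true.
  s6 (successors {s1, s4, s5, s6}): φ is true.
  s7 (successors {s1, s2, s5, s6, s7}): φ is true.
  s8 (successors {s0, s1, s4, s6, s8}): φ is true.
For instance, at s8:
  At s8: \Box q is false, \Box \Box \Box (s \to (q \lor s)) is true, so \Box q \lor \Box \Box \Box (s \to (q \lor s)) is true.
    At s8: \Box q requires q at every successor {s0, s1, s4, s6, s8}.
      q fails at s0, so \Box q is false at s8.
    At s8: \Box \Box \Box (s \to (q \lor s)) requires \Box \Box (s \to (q \lor s)) at every successor {s0, s1, s4, s6, s8}.
      At s0: \Box \Box (s \to (q \lor s)) is true.
      At s1: \Box \Box (s \to (q \lor s)) is true.
      At s4: \Box \Box (s \to (q \lor s)) is true.
      At s6: \Box \Box (s \to (q \lor s)) is true.
      At s8: \Box \Box (s \to (q \lor s)) is true.
    So \Box \Box \Box (s \to (q \lor s)) is true at s8.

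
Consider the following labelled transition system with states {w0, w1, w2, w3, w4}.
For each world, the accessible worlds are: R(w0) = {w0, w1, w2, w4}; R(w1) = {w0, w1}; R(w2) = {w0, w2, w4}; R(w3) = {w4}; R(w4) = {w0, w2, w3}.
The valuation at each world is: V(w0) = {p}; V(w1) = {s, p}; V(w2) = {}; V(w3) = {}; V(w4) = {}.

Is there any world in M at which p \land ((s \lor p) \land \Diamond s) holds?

Let φ = p \land ((s \lor p) \land \Diamond s). Evaluate φ at each world:
  w0 (successors {w0, w1, w2, w4}): φ is true.
  w1 (successors {w0, w1}): φ is true.
  w2 (successors {w0, w2, w4}): φ is false.
  w3 (successors {w4}): φ is false.
  w4 (successors {w0, w2, w3}): φ is false.
Detail at w0 (witness):
  At w0: p is true, (s \lor p) \land \Diamond s is true, so p \land ((s \lor p) \land \Diamond s) is true.
    At w0: s \lor p is true, \Diamond s is true, so (s \lor p) \land \Diamond s is true.
      At w0: \Diamond s requires s at some successor in {w0, w1, w2, w4}.
        s holds at w1, so \Diamond s is true at w0.

Yes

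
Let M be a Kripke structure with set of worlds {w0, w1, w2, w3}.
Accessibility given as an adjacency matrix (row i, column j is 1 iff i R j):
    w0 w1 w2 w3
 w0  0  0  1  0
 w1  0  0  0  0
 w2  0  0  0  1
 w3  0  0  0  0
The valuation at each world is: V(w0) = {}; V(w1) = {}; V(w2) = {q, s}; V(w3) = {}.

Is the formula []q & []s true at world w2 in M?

At w2: []q is false, []s is false, so []q & []s is false.
  At w2: []q requires q at every successor {w3}.
    q fails at w3, so []q is false at w2.
  At w2: []s requires s at every successor {w3}.
    s fails at w3, so []s is false at w2.

No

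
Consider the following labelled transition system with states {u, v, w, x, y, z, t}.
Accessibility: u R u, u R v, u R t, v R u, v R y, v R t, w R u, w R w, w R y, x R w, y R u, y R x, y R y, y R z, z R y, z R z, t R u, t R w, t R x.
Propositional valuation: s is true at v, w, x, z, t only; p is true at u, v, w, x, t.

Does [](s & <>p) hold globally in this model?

Let φ = [](s & <>p). Evaluate φ at each world:
  u (successors {u, v, t}): φ is false.
  v (successors {u, y, t}): φ is false.
  w (successors {u, w, y}): φ is false.
  x (successors {w}): φ is true.
  y (successors {u, x, y, z}): φ is false.
  z (successors {y, z}): φ is false.
  t (successors {u, w, x}): φ is false.
Detail at u (counterexample):
  At u: [](s & <>p) requires s & <>p at every successor {u, v, t}.
    s & <>p fails at u, so [](s & <>p) is false at u.
      At u: s is false, <>p is true, so s & <>p is false.

No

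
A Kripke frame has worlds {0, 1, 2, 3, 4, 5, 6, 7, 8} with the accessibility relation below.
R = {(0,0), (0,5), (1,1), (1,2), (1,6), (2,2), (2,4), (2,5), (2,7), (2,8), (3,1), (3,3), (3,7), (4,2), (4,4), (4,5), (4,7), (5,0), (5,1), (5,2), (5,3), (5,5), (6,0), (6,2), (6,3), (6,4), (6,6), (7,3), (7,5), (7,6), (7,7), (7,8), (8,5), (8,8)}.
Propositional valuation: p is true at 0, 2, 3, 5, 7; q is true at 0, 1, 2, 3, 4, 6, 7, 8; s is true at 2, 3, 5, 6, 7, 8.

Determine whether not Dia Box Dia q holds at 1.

No

At 1: Dia Box Dia q is true, so not Dia Box Dia q is false.
  At 1: Dia Box Dia q requires Box Dia q at some successor in {1, 2, 6}.
    Box Dia q holds at 1, so Dia Box Dia q is true at 1.
      At 1: Box Dia q requires Dia q at every successor {1, 2, 6}.
        At 1: Dia q is true.
        At 2: Dia q is true.
        At 6: Dia q is true.
      So Box Dia q is true at 1.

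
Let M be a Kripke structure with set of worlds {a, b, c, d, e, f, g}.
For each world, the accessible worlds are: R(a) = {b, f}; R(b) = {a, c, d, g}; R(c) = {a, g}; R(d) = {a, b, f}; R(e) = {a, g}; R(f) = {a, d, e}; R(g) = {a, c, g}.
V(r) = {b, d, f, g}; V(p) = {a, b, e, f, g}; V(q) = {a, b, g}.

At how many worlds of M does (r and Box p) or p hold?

Let φ = (r and Box p) or p. Evaluate φ at each world:
  a (successors {b, f}): φ is true.
  b (successors {a, c, d, g}): φ is true.
  c (successors {a, g}): φ is false.
  d (successors {a, b, f}): φ is true.
  e (successors {a, g}): φ is true.
  f (successors {a, d, e}): φ is true.
  g (successors {a, c, g}): φ is true.
For instance, at a:
  At a: r and Box p is false, p is true, so (r and Box p) or p is true.
    At a: r is false, Box p is true, so r and Box p is false.
      At a: Box p requires p at every successor {b, f}.
        At b: p is true.
        At f: p is true.
      So Box p is true at a.
Satisfying worlds: {a, b, d, e, f, g}

6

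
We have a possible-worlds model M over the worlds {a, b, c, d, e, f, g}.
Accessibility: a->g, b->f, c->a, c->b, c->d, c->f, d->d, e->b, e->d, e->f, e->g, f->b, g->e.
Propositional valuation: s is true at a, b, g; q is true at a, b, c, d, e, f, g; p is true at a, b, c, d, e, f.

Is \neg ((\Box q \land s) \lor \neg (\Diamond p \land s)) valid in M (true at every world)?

Recall that \Box ψ holds at a world iff ψ holds at every accessible world, and \Diamond ψ holds iff ψ holds at some accessible world.
Let φ = \neg ((\Box q \land s) \lor \neg (\Diamond p \land s)). Evaluate φ at each world:
  a (successors {g}): φ is false.
  b (successors {f}): φ is false.
  c (successors {a, b, d, f}): φ is false.
  d (successors {d}): φ is false.
  e (successors {b, d, f, g}): φ is false.
  f (successors {b}): φ is false.
  g (successors {e}): φ is false.
Detail at a (counterexample):
  At a: (\Box q \land s) \lor \neg (\Diamond p \land s) is true, so \neg ((\Box q \land s) \lor \neg (\Diamond p \land s)) is false.
    At a: \Box q \land s is true, \neg (\Diamond p \land s) is true, so (\Box q \land s) \lor \neg (\Diamond p \land s) is true.
      At a: \Box q is true, s is true, so \Box q \land s is true.
      At a: \Diamond p \land s is false, so \neg (\Diamond p \land s) is true.

No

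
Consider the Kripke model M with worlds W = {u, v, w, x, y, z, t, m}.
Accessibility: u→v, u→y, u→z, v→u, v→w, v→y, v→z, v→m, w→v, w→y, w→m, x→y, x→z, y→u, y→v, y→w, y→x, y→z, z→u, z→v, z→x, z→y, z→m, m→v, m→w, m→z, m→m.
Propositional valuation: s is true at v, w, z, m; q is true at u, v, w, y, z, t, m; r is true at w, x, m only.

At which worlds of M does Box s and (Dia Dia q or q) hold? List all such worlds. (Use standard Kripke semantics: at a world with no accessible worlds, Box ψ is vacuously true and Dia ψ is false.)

t, m

Let φ = Box s and (Dia Dia q or q). Evaluate φ at each world:
  u (successors {v, y, z}): φ is false.
  v (successors {u, w, y, z, m}): φ is false.
  w (successors {v, y, m}): φ is false.
  x (successors {y, z}): φ is false.
  y (successors {u, v, w, x, z}): φ is false.
  z (successors {u, v, x, y, m}): φ is false.
  t (successors ∅): φ is true.
  m (successors {v, w, z, m}): φ is true.
For instance, at u:
  At u: Box s is false, Dia Dia q or q is true, so Box s and (Dia Dia q or q) is false.
    At u: Box s requires s at every successor {v, y, z}.
      s fails at y, so Box s is false at u.
    At u: Dia Dia q is true, q is true, so Dia Dia q or q is true.
      At u: Dia Dia q requires Dia q at some successor in {v, y, z}.
        Dia q holds at v, so Dia Dia q is true at u.
Satisfying worlds: {t, m}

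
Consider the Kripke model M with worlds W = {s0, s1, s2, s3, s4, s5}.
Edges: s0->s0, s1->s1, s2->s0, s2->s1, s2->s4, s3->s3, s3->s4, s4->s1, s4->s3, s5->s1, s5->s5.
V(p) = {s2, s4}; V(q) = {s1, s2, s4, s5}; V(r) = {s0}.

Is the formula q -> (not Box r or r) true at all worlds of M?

Let φ = q -> (not Box r or r). Evaluate φ at each world:
  s0 (successors {s0}): φ is true.
  s1 (successors {s1}): φ is true.
  s2 (successors {s0, s1, s4}): φ is true.
  s3 (successors {s3, s4}): φ is true.
  s4 (successors {s1, s3}): φ is true.
  s5 (successors {s1, s5}): φ is true.
For instance, at s3:
  At s3: q is false, not Box r or r is true, so q -> (not Box r or r) is true.
    At s3: not Box r is true, r is false, so not Box r or r is true.
      At s3: Box r is false, so not Box r is true.

Yes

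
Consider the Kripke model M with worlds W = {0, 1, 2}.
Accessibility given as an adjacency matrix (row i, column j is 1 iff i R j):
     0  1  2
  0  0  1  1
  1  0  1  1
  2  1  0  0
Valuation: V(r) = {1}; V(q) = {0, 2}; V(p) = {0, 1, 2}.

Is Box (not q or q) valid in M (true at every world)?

Let φ = Box (not q or q). Evaluate φ at each world:
  0 (successors {1, 2}): φ is true.
  1 (successors {1, 2}): φ is true.
  2 (successors {0}): φ is true.
For instance, at 2:
  At 2: Box (not q or q) requires not q or q at every successor {0}.
    At 0: not q or q is true.
  So Box (not q or q) is true at 2.

Yes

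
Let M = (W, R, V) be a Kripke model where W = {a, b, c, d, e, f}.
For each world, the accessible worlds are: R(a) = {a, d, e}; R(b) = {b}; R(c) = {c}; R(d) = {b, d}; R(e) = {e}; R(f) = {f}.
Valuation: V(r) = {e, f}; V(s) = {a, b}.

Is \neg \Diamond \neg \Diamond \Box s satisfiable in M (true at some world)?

Let φ = \neg \Diamond \neg \Diamond \Box s. Evaluate φ at each world:
  a (successors {a, d, e}): φ is false.
  b (successors {b}): φ is true.
  c (successors {c}): φ is false.
  d (successors {b, d}): φ is true.
  e (successors {e}): φ is false.
  f (successors {f}): φ is false.
Detail at b (witness):
  At b: \Diamond \neg \Diamond \Box s is false, so \neg \Diamond \neg \Diamond \Box s is true.
    At b: \Diamond \neg \Diamond \Box s requires \neg \Diamond \Box s at some successor in {b}.
      At b: \neg \Diamond \Box s is false.
    So \Diamond \neg \Diamond \Box s is false at b.

Yes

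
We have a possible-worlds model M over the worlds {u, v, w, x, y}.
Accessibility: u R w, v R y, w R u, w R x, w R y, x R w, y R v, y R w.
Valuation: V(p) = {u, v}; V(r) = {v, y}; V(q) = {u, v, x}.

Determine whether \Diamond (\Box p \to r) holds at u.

Recall that \Box ψ holds at a world iff ψ holds at every accessible world, and \Diamond ψ holds iff ψ holds at some accessible world.
At u: \Diamond (\Box p \to r) requires \Box p \to r at some successor in {w}.
  \Box p \to r holds at w, so \Diamond (\Box p \to r) is true at u.
    At w: \Box p is false, r is false, so \Box p \to r is true.
      At w: \Box p requires p at every successor {u, x, y}.
        p fails at x, so \Box p is false at w.

Yes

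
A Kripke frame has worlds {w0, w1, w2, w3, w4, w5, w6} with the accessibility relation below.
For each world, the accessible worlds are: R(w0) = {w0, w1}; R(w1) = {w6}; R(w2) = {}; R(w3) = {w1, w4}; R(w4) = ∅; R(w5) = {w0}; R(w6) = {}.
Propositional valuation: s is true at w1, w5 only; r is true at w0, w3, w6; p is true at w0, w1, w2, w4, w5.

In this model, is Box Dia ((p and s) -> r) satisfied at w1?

At w1: Box Dia ((p and s) -> r) requires Dia ((p and s) -> r) at every successor {w6}.
  Dia ((p and s) -> r) fails at w6, so Box Dia ((p and s) -> r) is false at w1.
    At w6: no accessible worlds, so Dia ((p and s) -> r) is false.

No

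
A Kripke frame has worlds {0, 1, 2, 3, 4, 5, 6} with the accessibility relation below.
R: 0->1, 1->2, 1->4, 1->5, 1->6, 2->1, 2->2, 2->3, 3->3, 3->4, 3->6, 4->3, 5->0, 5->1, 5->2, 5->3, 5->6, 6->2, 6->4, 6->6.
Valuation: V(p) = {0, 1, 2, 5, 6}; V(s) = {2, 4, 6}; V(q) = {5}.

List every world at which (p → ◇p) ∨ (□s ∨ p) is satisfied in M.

0, 1, 2, 3, 4, 5, 6

Let φ = (p → ◇p) ∨ (□s ∨ p). Evaluate φ at each world:
  0 (successors {1}): φ is true.
  1 (successors {2, 4, 5, 6}): φ is true.
  2 (successors {1, 2, 3}): φ is true.
  3 (successors {3, 4, 6}): φ is true.
  4 (successors {3}): φ is true.
  5 (successors {0, 1, 2, 3, 6}): φ is true.
  6 (successors {2, 4, 6}): φ is true.
For instance, at 3:
  At 3: p → ◇p is true, □s ∨ p is false, so (p → ◇p) ∨ (□s ∨ p) is true.
    At 3: p is false, ◇p is true, so p → ◇p is true.
      At 3: ◇p requires p at some successor in {3, 4, 6}.
        p holds at 6, so ◇p is true at 3.
    At 3: □s is false, p is false, so □s ∨ p is false.
      At 3: □s requires s at every successor {3, 4, 6}.
        s fails at 3, so □s is false at 3.
Satisfying worlds: {0, 1, 2, 3, 4, 5, 6}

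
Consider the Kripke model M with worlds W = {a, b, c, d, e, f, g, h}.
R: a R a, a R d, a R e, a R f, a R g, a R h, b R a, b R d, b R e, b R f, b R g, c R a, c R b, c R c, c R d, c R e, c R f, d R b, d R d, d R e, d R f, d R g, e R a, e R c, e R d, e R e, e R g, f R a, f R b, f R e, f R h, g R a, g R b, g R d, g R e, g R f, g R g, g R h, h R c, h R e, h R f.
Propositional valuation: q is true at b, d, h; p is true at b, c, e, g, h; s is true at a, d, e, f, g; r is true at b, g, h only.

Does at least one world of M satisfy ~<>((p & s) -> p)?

Let φ = ~<>((p & s) -> p). Evaluate φ at each world:
  a (successors {a, d, e, f, g, h}): φ is false.
  b (successors {a, d, e, f, g}): φ is false.
  c (successors {a, b, c, d, e, f}): φ is false.
  d (successors {b, d, e, f, g}): φ is false.
  e (successors {a, c, d, e, g}): φ is false.
  f (successors {a, b, e, h}): φ is false.
  g (successors {a, b, d, e, f, g, h}): φ is false.
  h (successors {c, e, f}): φ is false.
For instance, at e:
  At e: <>((p & s) -> p) is true, so ~<>((p & s) -> p) is false.
    At e: <>((p & s) -> p) requires (p & s) -> p at some successor in {a, c, d, e, g}.
      (p & s) -> p holds at a, so <>((p & s) -> p) is true at e.

No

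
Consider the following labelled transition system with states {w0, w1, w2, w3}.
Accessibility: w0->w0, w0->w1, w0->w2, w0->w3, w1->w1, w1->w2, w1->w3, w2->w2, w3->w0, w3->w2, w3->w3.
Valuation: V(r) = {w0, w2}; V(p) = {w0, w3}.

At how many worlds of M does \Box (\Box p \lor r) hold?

Let φ = \Box (\Box p \lor r). Evaluate φ at each world:
  w0 (successors {w0, w1, w2, w3}): φ is false.
  w1 (successors {w1, w2, w3}): φ is false.
  w2 (successors {w2}): φ is true.
  w3 (successors {w0, w2, w3}): φ is false.
For instance, at w2:
  At w2: \Box (\Box p \lor r) requires \Box p \lor r at every successor {w2}.
      At w2: \Box p is false, r is true, so \Box p \lor r is true.
  So \Box (\Box p \lor r) is true at w2.
Satisfying worlds: {w2}

1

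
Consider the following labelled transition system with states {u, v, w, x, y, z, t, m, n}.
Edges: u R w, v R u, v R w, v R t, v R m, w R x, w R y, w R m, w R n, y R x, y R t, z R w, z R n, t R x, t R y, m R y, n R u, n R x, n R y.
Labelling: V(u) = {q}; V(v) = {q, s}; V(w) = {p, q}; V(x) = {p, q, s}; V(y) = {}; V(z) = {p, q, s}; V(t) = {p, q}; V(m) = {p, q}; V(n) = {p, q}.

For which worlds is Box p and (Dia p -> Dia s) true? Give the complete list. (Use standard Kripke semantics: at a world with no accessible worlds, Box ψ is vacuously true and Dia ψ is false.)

Recall that Box ψ holds at a world iff ψ holds at every accessible world, and Dia ψ holds iff ψ holds at some accessible world.
Let φ = Box p and (Dia p -> Dia s). Evaluate φ at each world:
  u (successors {w}): φ is false.
  v (successors {u, w, t, m}): φ is false.
  w (successors {x, y, m, n}): φ is false.
  x (successors ∅): φ is true.
  y (successors {x, t}): φ is true.
  z (successors {w, n}): φ is false.
  t (successors {x, y}): φ is false.
  m (successors {y}): φ is false.
  n (successors {u, x, y}): φ is false.
For instance, at z:
  At z: Box p is true, Dia p -> Dia s is false, so Box p and (Dia p -> Dia s) is false.
    At z: Box p requires p at every successor {w, n}.
      At w: p is true.
      At n: p is true.
    So Box p is true at z.
    At z: Dia p is true, Dia s is false, so Dia p -> Dia s is false.
      At z: Dia p requires p at some successor in {w, n}.
        p holds at w, so Dia p is true at z.
      At z: Dia s requires s at some successor in {w, n}.
        At w: s is false.
        At n: s is false.
      So Dia s is false at z.
Satisfying worlds: {x, y}

x, y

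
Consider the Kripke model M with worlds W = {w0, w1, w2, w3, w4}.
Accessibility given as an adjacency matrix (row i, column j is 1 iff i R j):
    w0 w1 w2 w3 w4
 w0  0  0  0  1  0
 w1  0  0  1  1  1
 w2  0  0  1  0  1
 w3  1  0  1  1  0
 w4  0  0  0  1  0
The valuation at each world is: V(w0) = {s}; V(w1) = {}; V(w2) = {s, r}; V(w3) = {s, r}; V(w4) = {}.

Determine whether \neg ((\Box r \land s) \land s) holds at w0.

No

At w0: (\Box r \land s) \land s is true, so \neg ((\Box r \land s) \land s) is false.
  At w0: \Box r \land s is true, s is true, so (\Box r \land s) \land s is true.
    At w0: \Box r is true, s is true, so \Box r \land s is true.
      At w0: \Box r requires r at every successor {w3}.
        At w3: r is true.
      So \Box r is true at w0.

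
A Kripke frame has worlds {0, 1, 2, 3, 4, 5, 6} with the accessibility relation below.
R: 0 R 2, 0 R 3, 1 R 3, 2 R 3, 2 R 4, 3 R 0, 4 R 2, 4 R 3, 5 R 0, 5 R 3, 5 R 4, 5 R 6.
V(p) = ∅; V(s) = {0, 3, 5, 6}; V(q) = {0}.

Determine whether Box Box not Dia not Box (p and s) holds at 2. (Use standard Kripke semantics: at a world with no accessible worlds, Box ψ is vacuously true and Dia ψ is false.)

At 2: Box Box not Dia not Box (p and s) requires Box not Dia not Box (p and s) at every successor {3, 4}.
  Box not Dia not Box (p and s) fails at 3, so Box Box not Dia not Box (p and s) is false at 2.
    At 3: Box not Dia not Box (p and s) requires not Dia not Box (p and s) at every successor {0}.
      not Dia not Box (p and s) fails at 0, so Box not Dia not Box (p and s) is false at 3.

No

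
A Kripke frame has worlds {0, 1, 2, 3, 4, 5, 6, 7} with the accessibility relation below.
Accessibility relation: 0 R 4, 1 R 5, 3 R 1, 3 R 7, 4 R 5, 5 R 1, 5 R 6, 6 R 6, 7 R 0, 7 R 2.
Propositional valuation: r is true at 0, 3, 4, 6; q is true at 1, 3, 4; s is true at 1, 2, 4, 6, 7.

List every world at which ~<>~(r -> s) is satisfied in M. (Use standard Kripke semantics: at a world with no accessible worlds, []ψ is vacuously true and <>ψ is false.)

0, 1, 2, 3, 4, 5, 6

Recall that <>ψ holds at a world iff ψ holds at some accessible world.
Let φ = ~<>~(r -> s). Evaluate φ at each world:
  0 (successors {4}): φ is true.
  1 (successors {5}): φ is true.
  2 (successors ∅): φ is true.
  3 (successors {1, 7}): φ is true.
  4 (successors {5}): φ is true.
  5 (successors {1, 6}): φ is true.
  6 (successors {6}): φ is true.
  7 (successors {0, 2}): φ is false.
For instance, at 6:
  At 6: <>~(r -> s) is false, so ~<>~(r -> s) is true.
    At 6: <>~(r -> s) requires ~(r -> s) at some successor in {6}.
      At 6: ~(r -> s) is false.
    So <>~(r -> s) is false at 6.
Satisfying worlds: {0, 1, 2, 3, 4, 5, 6}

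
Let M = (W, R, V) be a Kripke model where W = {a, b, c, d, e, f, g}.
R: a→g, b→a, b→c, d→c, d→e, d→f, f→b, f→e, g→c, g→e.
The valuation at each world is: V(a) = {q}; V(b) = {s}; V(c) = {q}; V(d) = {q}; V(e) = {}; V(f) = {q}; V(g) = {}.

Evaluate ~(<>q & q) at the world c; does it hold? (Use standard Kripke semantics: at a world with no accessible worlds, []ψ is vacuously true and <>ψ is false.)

At c: <>q & q is false, so ~(<>q & q) is true.
  At c: <>q is false, q is true, so <>q & q is false.
    At c: no accessible worlds, so <>q is false.

Yes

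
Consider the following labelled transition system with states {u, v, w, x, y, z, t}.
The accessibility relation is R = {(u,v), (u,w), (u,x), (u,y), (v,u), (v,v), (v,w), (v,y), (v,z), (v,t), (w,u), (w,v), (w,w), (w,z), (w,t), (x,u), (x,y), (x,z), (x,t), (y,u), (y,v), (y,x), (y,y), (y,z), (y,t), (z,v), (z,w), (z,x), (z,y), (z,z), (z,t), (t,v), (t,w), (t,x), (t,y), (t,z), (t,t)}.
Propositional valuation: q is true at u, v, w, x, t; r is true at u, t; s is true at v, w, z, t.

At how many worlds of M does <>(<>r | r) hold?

7

Let φ = <>(<>r | r). Evaluate φ at each world:
  u (successors {v, w, x, y}): φ is true.
  v (successors {u, v, w, y, z, t}): φ is true.
  w (successors {u, v, w, z, t}): φ is true.
  x (successors {u, y, z, t}): φ is true.
  y (successors {u, v, x, y, z, t}): φ is true.
  z (successors {v, w, x, y, z, t}): φ is true.
  t (successors {v, w, x, y, z, t}): φ is true.
For instance, at y:
  At y: <>(<>r | r) requires <>r | r at some successor in {u, v, x, y, z, t}.
    <>r | r holds at u, so <>(<>r | r) is true at y.
      At u: <>r is false, r is true, so <>r | r is true.
Satisfying worlds: {u, v, w, x, y, z, t}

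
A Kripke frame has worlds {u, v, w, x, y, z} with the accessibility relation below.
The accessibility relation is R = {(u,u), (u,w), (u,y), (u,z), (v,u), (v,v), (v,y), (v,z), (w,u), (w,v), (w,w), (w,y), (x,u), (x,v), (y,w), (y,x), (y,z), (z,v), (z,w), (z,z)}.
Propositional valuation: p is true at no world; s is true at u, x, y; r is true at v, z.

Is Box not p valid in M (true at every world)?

Let φ = Box not p. Evaluate φ at each world:
  u (successors {u, w, y, z}): φ is true.
  v (successors {u, v, y, z}): φ is true.
  w (successors {u, v, w, y}): φ is true.
  x (successors {u, v}): φ is true.
  y (successors {w, x, z}): φ is true.
  z (successors {v, w, z}): φ is true.
For instance, at x:
  At x: Box not p requires not p at every successor {u, v}.
    At u: not p is true.
    At v: not p is true.
  So Box not p is true at x.

Yes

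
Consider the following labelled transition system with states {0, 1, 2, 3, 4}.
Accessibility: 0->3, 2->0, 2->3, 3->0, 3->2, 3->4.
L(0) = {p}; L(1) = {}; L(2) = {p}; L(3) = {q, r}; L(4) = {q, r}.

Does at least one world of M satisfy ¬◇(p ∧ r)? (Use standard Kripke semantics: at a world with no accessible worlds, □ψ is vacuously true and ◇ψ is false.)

Recall that ◇ψ holds at a world iff ψ holds at some accessible world.
Let φ = ¬◇(p ∧ r). Evaluate φ at each world:
  0 (successors {3}): φ is true.
  1 (successors ∅): φ is true.
  2 (successors {0, 3}): φ is true.
  3 (successors {0, 2, 4}): φ is true.
  4 (successors ∅): φ is true.
Detail at 0 (witness):
  At 0: ◇(p ∧ r) is false, so ¬◇(p ∧ r) is true.
    At 0: ◇(p ∧ r) requires p ∧ r at some successor in {3}.
      At 3: p ∧ r is false.
    So ◇(p ∧ r) is false at 0.

Yes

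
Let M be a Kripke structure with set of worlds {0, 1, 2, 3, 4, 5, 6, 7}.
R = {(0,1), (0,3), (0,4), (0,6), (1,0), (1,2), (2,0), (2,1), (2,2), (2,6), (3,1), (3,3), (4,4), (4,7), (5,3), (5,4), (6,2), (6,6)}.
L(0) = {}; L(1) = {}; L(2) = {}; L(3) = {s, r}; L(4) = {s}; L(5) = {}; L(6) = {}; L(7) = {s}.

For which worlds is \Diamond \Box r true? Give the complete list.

Let φ = \Diamond \Box r. Evaluate φ at each world:
  0 (successors {1, 3, 4, 6}): φ is false.
  1 (successors {0, 2}): φ is false.
  2 (successors {0, 1, 2, 6}): φ is false.
  3 (successors {1, 3}): φ is false.
  4 (successors {4, 7}): φ is true.
  5 (successors {3, 4}): φ is false.
  6 (successors {2, 6}): φ is false.
  7 (successors ∅): φ is false.
For instance, at 3:
  At 3: \Diamond \Box r requires \Box r at some successor in {1, 3}.
    At 1: \Box r is false.
    At 3: \Box r is false.
  So \Diamond \Box r is false at 3.
Satisfying worlds: {4}

4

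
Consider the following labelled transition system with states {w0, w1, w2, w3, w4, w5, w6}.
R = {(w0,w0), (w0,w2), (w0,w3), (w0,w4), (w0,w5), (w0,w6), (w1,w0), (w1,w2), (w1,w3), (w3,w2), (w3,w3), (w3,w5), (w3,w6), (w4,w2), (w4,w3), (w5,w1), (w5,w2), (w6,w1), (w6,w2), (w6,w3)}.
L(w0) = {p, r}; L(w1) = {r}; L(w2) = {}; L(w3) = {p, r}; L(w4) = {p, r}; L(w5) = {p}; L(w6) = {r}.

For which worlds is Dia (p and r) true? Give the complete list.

w0, w1, w3, w4, w6

Let φ = Dia (p and r). Evaluate φ at each world:
  w0 (successors {w0, w2, w3, w4, w5, w6}): φ is true.
  w1 (successors {w0, w2, w3}): φ is true.
  w2 (successors ∅): φ is false.
  w3 (successors {w2, w3, w5, w6}): φ is true.
  w4 (successors {w2, w3}): φ is true.
  w5 (successors {w1, w2}): φ is false.
  w6 (successors {w1, w2, w3}): φ is true.
For instance, at w3:
  At w3: Dia (p and r) requires p and r at some successor in {w2, w3, w5, w6}.
    p and r holds at w3, so Dia (p and r) is true at w3.
Satisfying worlds: {w0, w1, w3, w4, w6}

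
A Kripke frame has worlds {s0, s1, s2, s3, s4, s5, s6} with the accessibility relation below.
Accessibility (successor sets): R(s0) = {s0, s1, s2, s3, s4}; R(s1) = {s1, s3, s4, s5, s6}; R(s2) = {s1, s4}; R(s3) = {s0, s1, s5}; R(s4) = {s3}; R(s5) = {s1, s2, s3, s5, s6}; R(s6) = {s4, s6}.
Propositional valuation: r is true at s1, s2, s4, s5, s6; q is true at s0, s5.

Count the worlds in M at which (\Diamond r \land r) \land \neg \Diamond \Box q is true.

Let φ = (\Diamond r \land r) \land \neg \Diamond \Box q. Evaluate φ at each world:
  s0 (successors {s0, s1, s2, s3, s4}): φ is false.
  s1 (successors {s1, s3, s4, s5, s6}): φ is true.
  s2 (successors {s1, s4}): φ is true.
  s3 (successors {s0, s1, s5}): φ is false.
  s4 (successors {s3}): φ is false.
  s5 (successors {s1, s2, s3, s5, s6}): φ is true.
  s6 (successors {s4, s6}): φ is true.
For instance, at s1:
  At s1: \Diamond r \land r is true, \neg \Diamond \Box q is true, so (\Diamond r \land r) \land \neg \Diamond \Box q is true.
    At s1: \Diamond r is true, r is true, so \Diamond r \land r is true.
      At s1: \Diamond r requires r at some successor in {s1, s3, s4, s5, s6}.
        r holds at s1, so \Diamond r is true at s1.
    At s1: \Diamond \Box q is false, so \neg \Diamond \Box q is true.
      At s1: \Diamond \Box q requires \Box q at some successor in {s1, s3, s4, s5, s6}.
        At s1: \Box q is false.
        At s3: \Box q is false.
        At s4: \Box q is false.
        At s5: \Box q is false.
        At s6: \Box q is false.
      So \Diamond \Box q is false at s1.
Satisfying worlds: {s1, s2, s5, s6}

4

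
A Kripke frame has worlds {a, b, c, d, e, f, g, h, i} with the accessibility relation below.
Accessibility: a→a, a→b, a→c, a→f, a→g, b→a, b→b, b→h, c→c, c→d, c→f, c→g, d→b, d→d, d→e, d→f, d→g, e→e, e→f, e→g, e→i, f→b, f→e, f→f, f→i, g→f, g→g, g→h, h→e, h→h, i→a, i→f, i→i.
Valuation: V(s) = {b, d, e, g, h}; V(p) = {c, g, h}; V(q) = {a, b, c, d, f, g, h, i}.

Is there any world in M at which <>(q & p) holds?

Let φ = <>(q & p). Evaluate φ at each world:
  a (successors {a, b, c, f, g}): φ is true.
  b (successors {a, b, h}): φ is true.
  c (successors {c, d, f, g}): φ is true.
  d (successors {b, d, e, f, g}): φ is true.
  e (successors {e, f, g, i}): φ is true.
  f (successors {b, e, f, i}): φ is false.
  g (successors {f, g, h}): φ is true.
  h (successors {e, h}): φ is true.
  i (successors {a, f, i}): φ is false.
Detail at a (witness):
  At a: <>(q & p) requires q & p at some successor in {a, b, c, f, g}.
    q & p holds at c, so <>(q & p) is true at a.

Yes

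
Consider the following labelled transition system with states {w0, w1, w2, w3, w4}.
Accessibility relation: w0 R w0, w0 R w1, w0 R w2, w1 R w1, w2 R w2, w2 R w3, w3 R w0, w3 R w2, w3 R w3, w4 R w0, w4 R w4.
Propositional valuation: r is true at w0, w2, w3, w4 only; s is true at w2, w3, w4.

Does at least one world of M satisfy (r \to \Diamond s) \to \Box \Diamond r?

Yes

Let φ = (r \to \Diamond s) \to \Box \Diamond r. Evaluate φ at each world:
  w0 (successors {w0, w1, w2}): φ is false.
  w1 (successors {w1}): φ is false.
  w2 (successors {w2, w3}): φ is true.
  w3 (successors {w0, w2, w3}): φ is true.
  w4 (successors {w0, w4}): φ is true.
Detail at w2 (witness):
  At w2: r \to \Diamond s is true, \Box \Diamond r is true, so (r \to \Diamond s) \to \Box \Diamond r is true.
    At w2: r is true, \Diamond s is true, so r \to \Diamond s is true.
      At w2: \Diamond s requires s at some successor in {w2, w3}.
        s holds at w2, so \Diamond s is true at w2.
    At w2: \Box \Diamond r requires \Diamond r at every successor {w2, w3}.
      At w2: \Diamond r is true.
      At w3: \Diamond r is true.
    So \Box \Diamond r is true at w2.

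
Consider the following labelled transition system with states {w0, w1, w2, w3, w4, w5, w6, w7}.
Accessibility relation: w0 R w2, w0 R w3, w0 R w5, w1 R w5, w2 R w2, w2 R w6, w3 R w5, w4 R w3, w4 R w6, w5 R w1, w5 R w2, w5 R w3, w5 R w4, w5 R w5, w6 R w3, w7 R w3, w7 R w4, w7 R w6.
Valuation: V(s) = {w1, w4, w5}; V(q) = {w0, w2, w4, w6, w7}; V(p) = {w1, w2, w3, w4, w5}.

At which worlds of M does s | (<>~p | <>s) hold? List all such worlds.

Let φ = s | (<>~p | <>s). Evaluate φ at each world:
  w0 (successors {w2, w3, w5}): φ is true.
  w1 (successors {w5}): φ is true.
  w2 (successors {w2, w6}): φ is true.
  w3 (successors {w5}): φ is true.
  w4 (successors {w3, w6}): φ is true.
  w5 (successors {w1, w2, w3, w4, w5}): φ is true.
  w6 (successors {w3}): φ is false.
  w7 (successors {w3, w4, w6}): φ is true.
For instance, at w2:
  At w2: s is false, <>~p | <>s is true, so s | (<>~p | <>s) is true.
    At w2: <>~p is true, <>s is false, so <>~p | <>s is true.
      At w2: <>~p requires ~p at some successor in {w2, w6}.
        ~p holds at w6, so <>~p is true at w2.
      At w2: <>s requires s at some successor in {w2, w6}.
        At w2: s is false.
        At w6: s is false.
      So <>s is false at w2.
Satisfying worlds: {w0, w1, w2, w3, w4, w5, w7}

w0, w1, w2, w3, w4, w5, w7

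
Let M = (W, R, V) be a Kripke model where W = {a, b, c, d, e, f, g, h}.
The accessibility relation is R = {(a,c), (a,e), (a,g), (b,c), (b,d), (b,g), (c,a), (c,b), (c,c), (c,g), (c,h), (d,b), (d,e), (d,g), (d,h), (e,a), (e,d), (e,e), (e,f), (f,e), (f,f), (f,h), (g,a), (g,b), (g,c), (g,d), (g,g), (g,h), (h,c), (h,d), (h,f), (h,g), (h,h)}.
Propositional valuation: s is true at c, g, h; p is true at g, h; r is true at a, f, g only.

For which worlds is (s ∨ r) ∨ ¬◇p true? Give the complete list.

Let φ = (s ∨ r) ∨ ¬◇p. Evaluate φ at each world:
  a (successors {c, e, g}): φ is true.
  b (successors {c, d, g}): φ is false.
  c (successors {a, b, c, g, h}): φ is true.
  d (successors {b, e, g, h}): φ is false.
  e (successors {a, d, e, f}): φ is true.
  f (successors {e, f, h}): φ is true.
  g (successors {a, b, c, d, g, h}): φ is true.
  h (successors {c, d, f, g, h}): φ is true.
For instance, at d:
  At d: s ∨ r is false, ¬◇p is false, so (s ∨ r) ∨ ¬◇p is false.
    At d: ◇p is true, so ¬◇p is false.
      At d: ◇p requires p at some successor in {b, e, g, h}.
        p holds at g, so ◇p is true at d.
Satisfying worlds: {a, c, e, f, g, h}

a, c, e, f, g, h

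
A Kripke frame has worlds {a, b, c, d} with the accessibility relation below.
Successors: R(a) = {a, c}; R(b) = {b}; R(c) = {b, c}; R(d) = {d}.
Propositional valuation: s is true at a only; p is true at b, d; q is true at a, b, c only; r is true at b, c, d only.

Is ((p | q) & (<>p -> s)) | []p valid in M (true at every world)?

No

Let φ = ((p | q) & (<>p -> s)) | []p. Evaluate φ at each world:
  a (successors {a, c}): φ is true.
  b (successors {b}): φ is true.
  c (successors {b, c}): φ is false.
  d (successors {d}): φ is true.
Detail at c (counterexample):
  At c: (p | q) & (<>p -> s) is false, []p is false, so ((p | q) & (<>p -> s)) | []p is false.
    At c: p | q is true, <>p -> s is false, so (p | q) & (<>p -> s) is false.
      At c: <>p is true, s is false, so <>p -> s is false.
    At c: []p requires p at every successor {b, c}.
      p fails at c, so []p is false at c.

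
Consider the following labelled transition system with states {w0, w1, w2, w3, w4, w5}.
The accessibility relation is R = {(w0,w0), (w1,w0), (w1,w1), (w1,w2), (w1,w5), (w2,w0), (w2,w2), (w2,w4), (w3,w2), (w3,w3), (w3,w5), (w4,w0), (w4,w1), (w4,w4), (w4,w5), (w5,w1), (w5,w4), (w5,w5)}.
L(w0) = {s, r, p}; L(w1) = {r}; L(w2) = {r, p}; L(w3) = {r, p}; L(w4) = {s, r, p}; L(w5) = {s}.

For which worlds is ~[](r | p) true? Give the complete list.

w1, w3, w4, w5

Let φ = ~[](r | p). Evaluate φ at each world:
  w0 (successors {w0}): φ is false.
  w1 (successors {w0, w1, w2, w5}): φ is true.
  w2 (successors {w0, w2, w4}): φ is false.
  w3 (successors {w2, w3, w5}): φ is true.
  w4 (successors {w0, w1, w4, w5}): φ is true.
  w5 (successors {w1, w4, w5}): φ is true.
For instance, at w3:
  At w3: [](r | p) is false, so ~[](r | p) is true.
    At w3: [](r | p) requires r | p at every successor {w2, w3, w5}.
      r | p fails at w5, so [](r | p) is false at w3.
Satisfying worlds: {w1, w3, w4, w5}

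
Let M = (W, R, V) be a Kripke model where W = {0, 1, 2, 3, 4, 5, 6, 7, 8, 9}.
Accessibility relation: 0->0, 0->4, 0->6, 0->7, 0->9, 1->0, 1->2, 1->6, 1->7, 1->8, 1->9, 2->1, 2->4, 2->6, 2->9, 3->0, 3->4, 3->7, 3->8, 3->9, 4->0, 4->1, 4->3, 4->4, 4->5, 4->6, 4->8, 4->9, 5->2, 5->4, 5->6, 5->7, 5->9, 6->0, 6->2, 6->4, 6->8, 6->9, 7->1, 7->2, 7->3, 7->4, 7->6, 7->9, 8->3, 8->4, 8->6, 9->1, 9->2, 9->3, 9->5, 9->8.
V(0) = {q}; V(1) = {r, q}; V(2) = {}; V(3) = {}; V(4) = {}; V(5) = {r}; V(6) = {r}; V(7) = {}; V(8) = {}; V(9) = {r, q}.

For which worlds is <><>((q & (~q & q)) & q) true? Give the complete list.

Let φ = <><>((q & (~q & q)) & q). Evaluate φ at each world:
  0 (successors {0, 4, 6, 7, 9}): φ is false.
  1 (successors {0, 2, 6, 7, 8, 9}): φ is false.
  2 (successors {1, 4, 6, 9}): φ is false.
  3 (successors {0, 4, 7, 8, 9}): φ is false.
  4 (successors {0, 1, 3, 4, 5, 6, 8, 9}): φ is false.
  5 (successors {2, 4, 6, 7, 9}): φ is false.
  6 (successors {0, 2, 4, 8, 9}): φ is false.
  7 (successors {1, 2, 3, 4, 6, 9}): φ is false.
  8 (successors {3, 4, 6}): φ is false.
  9 (successors {1, 2, 3, 5, 8}): φ is false.
For instance, at 6:
  At 6: <><>((q & (~q & q)) & q) requires <>((q & (~q & q)) & q) at some successor in {0, 2, 4, 8, 9}.
    At 0: <>((q & (~q & q)) & q) is false.
    At 2: <>((q & (~q & q)) & q) is false.
    At 4: <>((q & (~q & q)) & q) is false.
    At 8: <>((q & (~q & q)) & q) is false.
    At 9: <>((q & (~q & q)) & q) is false.
  So <><>((q & (~q & q)) & q) is false at 6.
Satisfying worlds: none.

none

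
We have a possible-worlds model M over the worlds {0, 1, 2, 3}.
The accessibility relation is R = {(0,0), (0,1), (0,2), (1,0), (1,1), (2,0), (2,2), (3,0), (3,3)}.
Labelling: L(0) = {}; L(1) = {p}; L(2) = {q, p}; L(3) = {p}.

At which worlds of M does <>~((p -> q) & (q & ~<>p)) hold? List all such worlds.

0, 1, 2, 3

Recall that <>ψ holds at a world iff ψ holds at some accessible world.
Let φ = <>~((p -> q) & (q & ~<>p)). Evaluate φ at each world:
  0 (successors {0, 1, 2}): φ is true.
  1 (successors {0, 1}): φ is true.
  2 (successors {0, 2}): φ is true.
  3 (successors {0, 3}): φ is true.
For instance, at 3:
  At 3: <>~((p -> q) & (q & ~<>p)) requires ~((p -> q) & (q & ~<>p)) at some successor in {0, 3}.
    ~((p -> q) & (q & ~<>p)) holds at 0, so <>~((p -> q) & (q & ~<>p)) is true at 3.
      At 0: (p -> q) & (q & ~<>p) is false, so ~((p -> q) & (q & ~<>p)) is true.
Satisfying worlds: {0, 1, 2, 3}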